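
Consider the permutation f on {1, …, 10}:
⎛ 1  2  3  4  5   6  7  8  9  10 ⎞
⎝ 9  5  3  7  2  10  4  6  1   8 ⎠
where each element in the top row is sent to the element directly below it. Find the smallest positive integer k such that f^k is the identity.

The disjoint-cycle form of f has cycle lengths 3, 2, 2, 2, 1.
Since disjoint cycles commute, ord(f) = lcm(3, 2, 2, 2) = 6.

6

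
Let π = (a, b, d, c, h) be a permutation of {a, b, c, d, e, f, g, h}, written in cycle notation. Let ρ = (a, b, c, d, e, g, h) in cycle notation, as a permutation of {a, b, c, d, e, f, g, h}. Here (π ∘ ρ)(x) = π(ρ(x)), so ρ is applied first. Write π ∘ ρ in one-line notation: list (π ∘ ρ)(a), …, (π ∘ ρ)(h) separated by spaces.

d h c e g f a b

(π ∘ ρ)(x) = π(ρ(x)). Computing each image: π(ρ(a)) = π(b) = d, π(ρ(b)) = π(c) = h, π(ρ(c)) = π(d) = c, π(ρ(d)) = π(e) = e, π(ρ(e)) = π(g) = g, π(ρ(f)) = π(f) = f, π(ρ(g)) = π(h) = a, π(ρ(h)) = π(a) = b.
Hence π ∘ ρ = [d h c e g f a b].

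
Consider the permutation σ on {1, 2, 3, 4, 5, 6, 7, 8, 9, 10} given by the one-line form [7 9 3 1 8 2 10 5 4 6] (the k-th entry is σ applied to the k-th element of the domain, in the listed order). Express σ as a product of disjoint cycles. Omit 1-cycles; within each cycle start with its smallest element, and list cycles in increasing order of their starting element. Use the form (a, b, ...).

(1, 7, 10, 6, 2, 9, 4)(5, 8)

From 1: 1 → 7 → 10 → 6 → 2 → 9 → 4 → 1, closing the cycle (1, 7, 10, 6, 2, 9, 4).
Repeating from the next unused element and collecting all non-trivial cycles gives (1, 7, 10, 6, 2, 9, 4)(5, 8).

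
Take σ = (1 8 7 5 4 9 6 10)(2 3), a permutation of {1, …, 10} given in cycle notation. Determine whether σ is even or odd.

The cycle lengths are 8, 2.
A cycle of length ℓ contributes ℓ−1 transpositions, so σ is a product of 7 + 1 = 8 transpositions — even.

even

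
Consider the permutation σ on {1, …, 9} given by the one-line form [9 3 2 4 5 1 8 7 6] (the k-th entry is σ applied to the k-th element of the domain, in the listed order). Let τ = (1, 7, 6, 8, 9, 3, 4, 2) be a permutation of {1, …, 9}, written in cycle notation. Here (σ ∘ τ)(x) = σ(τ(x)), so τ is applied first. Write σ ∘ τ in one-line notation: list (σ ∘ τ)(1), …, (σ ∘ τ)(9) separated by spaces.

8 9 4 3 5 7 1 6 2

Chase each element through τ then σ: 1 → 7 → 8; 2 → 1 → 9; 3 → 4 → 4; 4 → 2 → 3; 5 → 5 → 5; 6 → 8 → 7; 7 → 6 → 1; 8 → 9 → 6; 9 → 3 → 2.
So σ ∘ τ in one-line form is 8 9 4 3 5 7 1 6 2.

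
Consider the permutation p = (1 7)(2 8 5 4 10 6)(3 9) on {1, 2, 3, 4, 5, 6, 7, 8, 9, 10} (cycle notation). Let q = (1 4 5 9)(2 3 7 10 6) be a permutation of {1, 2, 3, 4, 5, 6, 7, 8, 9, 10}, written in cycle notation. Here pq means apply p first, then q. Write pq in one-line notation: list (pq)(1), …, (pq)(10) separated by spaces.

10 8 1 6 5 3 4 9 7 2

(pq)(x) = q(p(x)). Computing each image: q(p(1)) = q(7) = 10, q(p(2)) = q(8) = 8, q(p(3)) = q(9) = 1, q(p(4)) = q(10) = 6, q(p(5)) = q(4) = 5, q(p(6)) = q(2) = 3, q(p(7)) = q(1) = 4, q(p(8)) = q(5) = 9, q(p(9)) = q(3) = 7, q(p(10)) = q(6) = 2.
Hence pq = [10 8 1 6 5 3 4 9 7 2].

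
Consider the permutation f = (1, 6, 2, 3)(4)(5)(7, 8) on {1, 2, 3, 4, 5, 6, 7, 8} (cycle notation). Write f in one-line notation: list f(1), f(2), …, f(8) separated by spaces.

6 3 1 4 5 2 8 7

Reading each image from the cycles: 1→6, 2→3, 3→1, 4→4, 5→5, 6→2, 7→8, 8→7.
Listing these in domain order gives 6 3 1 4 5 2 8 7.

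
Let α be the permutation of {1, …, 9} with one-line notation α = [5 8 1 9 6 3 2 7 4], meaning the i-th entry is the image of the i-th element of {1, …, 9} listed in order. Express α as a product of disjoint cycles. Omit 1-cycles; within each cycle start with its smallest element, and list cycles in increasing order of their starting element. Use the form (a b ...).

(1 5 6 3)(2 8 7)(4 9)

Start at 1 and follow images: 1 → 5 → 6 → 3 → 1, giving the cycle (1 5 6 3).
Repeating from the next unused element and collecting all non-trivial cycles gives (1 5 6 3)(2 8 7)(4 9).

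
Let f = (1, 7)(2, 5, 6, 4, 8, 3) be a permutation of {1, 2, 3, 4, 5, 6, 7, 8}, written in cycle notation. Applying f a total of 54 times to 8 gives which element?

8 lies in the 6-cycle (2, 5, 6, 4, 8, 3).
Powers repeat with period 6 on this cycle, and 54 mod 6 = 0, so f^54(8) = f^0(8).
So f^54(8) = 8.

8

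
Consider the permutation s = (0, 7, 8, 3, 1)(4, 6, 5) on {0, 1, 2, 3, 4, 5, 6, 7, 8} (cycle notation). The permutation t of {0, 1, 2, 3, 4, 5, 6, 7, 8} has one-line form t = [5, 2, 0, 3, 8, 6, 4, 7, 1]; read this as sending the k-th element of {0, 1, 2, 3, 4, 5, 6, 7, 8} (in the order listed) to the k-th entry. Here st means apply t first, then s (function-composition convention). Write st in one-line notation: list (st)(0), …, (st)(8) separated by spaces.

(st)(x) = s(t(x)). Computing each image: s(t(0)) = s(5) = 4, s(t(1)) = s(2) = 2, s(t(2)) = s(0) = 7, s(t(3)) = s(3) = 1, s(t(4)) = s(8) = 3, s(t(5)) = s(6) = 5, s(t(6)) = s(4) = 6, s(t(7)) = s(7) = 8, s(t(8)) = s(1) = 0.
Hence st = [4 2 7 1 3 5 6 8 0].

4 2 7 1 3 5 6 8 0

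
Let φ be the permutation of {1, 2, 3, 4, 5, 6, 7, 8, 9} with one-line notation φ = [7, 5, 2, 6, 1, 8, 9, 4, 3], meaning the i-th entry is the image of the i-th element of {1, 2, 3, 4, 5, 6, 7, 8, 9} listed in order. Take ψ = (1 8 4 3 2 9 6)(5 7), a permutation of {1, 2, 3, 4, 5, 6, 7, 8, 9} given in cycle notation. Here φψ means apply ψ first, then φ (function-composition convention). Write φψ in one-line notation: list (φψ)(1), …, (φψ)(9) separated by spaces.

(φψ)(x) = φ(ψ(x)). Computing each image: φ(ψ(1)) = φ(8) = 4, φ(ψ(2)) = φ(9) = 3, φ(ψ(3)) = φ(2) = 5, φ(ψ(4)) = φ(3) = 2, φ(ψ(5)) = φ(7) = 9, φ(ψ(6)) = φ(1) = 7, φ(ψ(7)) = φ(5) = 1, φ(ψ(8)) = φ(4) = 6, φ(ψ(9)) = φ(6) = 8.
Hence φψ = [4 3 5 2 9 7 1 6 8].

4 3 5 2 9 7 1 6 8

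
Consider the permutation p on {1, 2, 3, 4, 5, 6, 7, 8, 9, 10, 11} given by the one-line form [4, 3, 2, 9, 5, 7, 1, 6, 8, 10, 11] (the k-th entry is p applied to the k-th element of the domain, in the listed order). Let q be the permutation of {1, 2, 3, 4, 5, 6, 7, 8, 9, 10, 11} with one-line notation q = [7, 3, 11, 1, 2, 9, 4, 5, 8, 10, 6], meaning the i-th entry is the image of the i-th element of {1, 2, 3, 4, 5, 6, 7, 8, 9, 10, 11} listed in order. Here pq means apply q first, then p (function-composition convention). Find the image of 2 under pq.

2

q(2) = 3, then p(3) = 2; composing gives (pq)(2) = 2.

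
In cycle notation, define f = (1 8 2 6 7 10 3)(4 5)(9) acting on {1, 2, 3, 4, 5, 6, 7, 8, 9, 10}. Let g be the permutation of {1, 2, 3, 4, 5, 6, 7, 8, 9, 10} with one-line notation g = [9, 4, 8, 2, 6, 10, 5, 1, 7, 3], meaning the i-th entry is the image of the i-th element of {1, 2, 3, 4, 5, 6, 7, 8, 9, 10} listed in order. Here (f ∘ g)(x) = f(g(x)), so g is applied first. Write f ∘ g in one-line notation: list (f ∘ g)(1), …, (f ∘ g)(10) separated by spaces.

(f ∘ g)(x) = f(g(x)). Computing each image: f(g(1)) = f(9) = 9, f(g(2)) = f(4) = 5, f(g(3)) = f(8) = 2, f(g(4)) = f(2) = 6, f(g(5)) = f(6) = 7, f(g(6)) = f(10) = 3, f(g(7)) = f(5) = 4, f(g(8)) = f(1) = 8, f(g(9)) = f(7) = 10, f(g(10)) = f(3) = 1.
Hence f ∘ g = [9 5 2 6 7 3 4 8 10 1].

9 5 2 6 7 3 4 8 10 1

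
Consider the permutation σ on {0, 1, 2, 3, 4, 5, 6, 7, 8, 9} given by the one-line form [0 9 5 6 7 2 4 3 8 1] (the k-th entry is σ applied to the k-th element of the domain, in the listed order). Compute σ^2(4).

3

Tracing 4 → 7 → … returns to 4 after 4 steps, so 4 lies in a 4-cycle (3, 6, 4, 7).
Stepping 2 places around the cycle: 4 → 7 → 3.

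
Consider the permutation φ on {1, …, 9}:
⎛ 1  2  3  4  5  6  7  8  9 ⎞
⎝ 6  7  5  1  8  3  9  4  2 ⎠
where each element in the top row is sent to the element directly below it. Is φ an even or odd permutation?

In disjoint-cycle form the cycle lengths are 6, 3.
A cycle of length ℓ contributes ℓ−1 transpositions, so φ is a product of 5 + 2 = 7 transpositions — odd.

odd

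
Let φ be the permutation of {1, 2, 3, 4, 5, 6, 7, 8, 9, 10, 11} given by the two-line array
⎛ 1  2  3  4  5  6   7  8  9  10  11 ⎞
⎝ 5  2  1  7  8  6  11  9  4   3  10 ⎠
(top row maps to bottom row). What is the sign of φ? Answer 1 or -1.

In disjoint-cycle form the cycle lengths are 9, 1, 1.
A cycle is odd iff its length is even; φ has 0 even-length cycles, so sgn(φ) = (−1)^0 and φ is even.

1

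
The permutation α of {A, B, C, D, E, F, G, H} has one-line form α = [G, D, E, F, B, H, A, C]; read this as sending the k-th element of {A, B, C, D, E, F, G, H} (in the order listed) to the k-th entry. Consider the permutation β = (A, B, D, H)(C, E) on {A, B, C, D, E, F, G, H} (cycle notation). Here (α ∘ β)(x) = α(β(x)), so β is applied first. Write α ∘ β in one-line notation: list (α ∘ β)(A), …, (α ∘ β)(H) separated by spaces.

For each element, apply β then α: A → B → D; B → D → F; C → E → B; D → H → C; E → C → E; F → F → H; G → G → A; H → A → G.
So α ∘ β in one-line form is D F B C E H A G.

D F B C E H A G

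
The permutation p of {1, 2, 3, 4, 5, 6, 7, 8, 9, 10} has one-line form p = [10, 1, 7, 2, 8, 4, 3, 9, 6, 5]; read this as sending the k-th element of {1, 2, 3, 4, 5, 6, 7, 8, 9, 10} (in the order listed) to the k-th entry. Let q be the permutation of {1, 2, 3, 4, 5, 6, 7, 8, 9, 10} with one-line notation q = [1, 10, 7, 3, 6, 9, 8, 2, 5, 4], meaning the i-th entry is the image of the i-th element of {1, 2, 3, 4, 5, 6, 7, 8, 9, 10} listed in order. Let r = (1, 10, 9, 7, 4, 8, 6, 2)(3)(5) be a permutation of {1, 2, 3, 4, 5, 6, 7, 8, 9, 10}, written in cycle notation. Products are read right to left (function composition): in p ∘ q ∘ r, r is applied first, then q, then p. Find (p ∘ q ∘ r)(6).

Apply the permutations in order: r(6) = 2, then q(2) = 10, then p(10) = 5. So (p ∘ q ∘ r)(6) = 5.

5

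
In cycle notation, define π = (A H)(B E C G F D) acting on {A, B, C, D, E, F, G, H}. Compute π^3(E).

F

E lies in the 6-cycle (B E C G F D).
Advancing 3 steps from E: E → C → G → F.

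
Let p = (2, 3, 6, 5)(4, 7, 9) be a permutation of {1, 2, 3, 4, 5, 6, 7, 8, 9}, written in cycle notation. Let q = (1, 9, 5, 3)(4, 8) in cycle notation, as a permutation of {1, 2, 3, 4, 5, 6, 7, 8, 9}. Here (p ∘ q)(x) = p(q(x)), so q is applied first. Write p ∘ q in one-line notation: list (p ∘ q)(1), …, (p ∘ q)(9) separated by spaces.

4 3 1 8 6 5 9 7 2

(p ∘ q)(x) = p(q(x)). Computing each image: p(q(1)) = p(9) = 4, p(q(2)) = p(2) = 3, p(q(3)) = p(1) = 1, p(q(4)) = p(8) = 8, p(q(5)) = p(3) = 6, p(q(6)) = p(6) = 5, p(q(7)) = p(7) = 9, p(q(8)) = p(4) = 7, p(q(9)) = p(5) = 2.
Hence p ∘ q = [4 3 1 8 6 5 9 7 2].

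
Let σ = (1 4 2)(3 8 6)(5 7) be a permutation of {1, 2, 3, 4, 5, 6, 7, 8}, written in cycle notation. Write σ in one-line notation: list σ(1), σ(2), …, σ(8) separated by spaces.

4 1 8 2 7 3 5 6

Reading each image from the cycles: 1→4, 2→1, 3→8, 4→2, 5→7, 6→3, 7→5, 8→6.
So the one-line form is 4 1 8 2 7 3 5 6.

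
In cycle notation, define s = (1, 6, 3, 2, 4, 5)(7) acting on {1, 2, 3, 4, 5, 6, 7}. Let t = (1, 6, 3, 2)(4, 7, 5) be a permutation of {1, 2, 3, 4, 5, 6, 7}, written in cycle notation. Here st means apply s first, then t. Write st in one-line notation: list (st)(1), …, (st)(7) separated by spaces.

3 7 1 4 6 2 5

(st)(x) = t(s(x)). Computing each image: t(s(1)) = t(6) = 3, t(s(2)) = t(4) = 7, t(s(3)) = t(2) = 1, t(s(4)) = t(5) = 4, t(s(5)) = t(1) = 6, t(s(6)) = t(3) = 2, t(s(7)) = t(7) = 5.
Hence st = [3 7 1 4 6 2 5].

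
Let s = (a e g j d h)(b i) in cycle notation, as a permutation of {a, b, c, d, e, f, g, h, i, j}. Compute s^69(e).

d

e lies in the 6-cycle (a e g j d h).
Since the cycle has length 6, s^69 acts on it the same as s^3 (69 mod 6 = 3).
Advancing 3 steps from e: e → g → j → d.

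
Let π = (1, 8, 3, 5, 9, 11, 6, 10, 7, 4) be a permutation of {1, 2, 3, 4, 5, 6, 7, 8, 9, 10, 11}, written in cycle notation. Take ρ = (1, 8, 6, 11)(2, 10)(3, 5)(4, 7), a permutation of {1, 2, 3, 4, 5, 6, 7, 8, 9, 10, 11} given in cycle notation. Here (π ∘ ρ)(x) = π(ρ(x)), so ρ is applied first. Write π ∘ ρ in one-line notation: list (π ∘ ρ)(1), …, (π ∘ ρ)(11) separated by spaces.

(π ∘ ρ)(x) = π(ρ(x)). Computing each image: π(ρ(1)) = π(8) = 3, π(ρ(2)) = π(10) = 7, π(ρ(3)) = π(5) = 9, π(ρ(4)) = π(7) = 4, π(ρ(5)) = π(3) = 5, π(ρ(6)) = π(11) = 6, π(ρ(7)) = π(4) = 1, π(ρ(8)) = π(6) = 10, π(ρ(9)) = π(9) = 11, π(ρ(10)) = π(2) = 2, π(ρ(11)) = π(1) = 8.
Hence π ∘ ρ = [3 7 9 4 5 6 1 10 11 2 8].

3 7 9 4 5 6 1 10 11 2 8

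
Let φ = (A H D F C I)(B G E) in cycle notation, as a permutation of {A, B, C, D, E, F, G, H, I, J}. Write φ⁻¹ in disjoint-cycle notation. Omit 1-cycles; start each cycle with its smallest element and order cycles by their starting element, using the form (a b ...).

(A I C F D H)(B E G)

If φ sends a → b within a cycle, φ⁻¹ sends b → a; equivalently, reverse each cycle.
Reversing each cycle of φ and rotating so the smallest element leads gives (A I C F D H)(B E G).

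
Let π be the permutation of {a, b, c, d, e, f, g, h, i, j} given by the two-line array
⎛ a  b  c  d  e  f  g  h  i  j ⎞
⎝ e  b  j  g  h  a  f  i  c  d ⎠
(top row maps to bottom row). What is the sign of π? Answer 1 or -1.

1

In disjoint-cycle form the cycle lengths are 9, 1.
A cycle is odd iff its length is even; π has 0 even-length cycles, so sgn(π) = (−1)^0 and π is even.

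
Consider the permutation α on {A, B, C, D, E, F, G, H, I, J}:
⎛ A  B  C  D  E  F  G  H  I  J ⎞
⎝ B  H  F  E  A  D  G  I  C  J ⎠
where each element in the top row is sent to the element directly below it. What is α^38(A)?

Tracing A → B → … returns to A after 8 steps, so A lies in an 8-cycle (A, B, H, I, C, F, D, E).
Since the cycle has length 8, α^38 acts on it the same as α^6 (38 mod 8 = 6).
Stepping 6 places around the cycle: A → B → H → I → C → F → D.

D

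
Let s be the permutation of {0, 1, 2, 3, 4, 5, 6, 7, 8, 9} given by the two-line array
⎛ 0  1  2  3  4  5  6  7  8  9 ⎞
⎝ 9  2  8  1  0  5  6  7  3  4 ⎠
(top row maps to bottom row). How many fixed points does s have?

The fixed points (elements with s(x) = x) are {5, 6, 7}, so there are 3.

3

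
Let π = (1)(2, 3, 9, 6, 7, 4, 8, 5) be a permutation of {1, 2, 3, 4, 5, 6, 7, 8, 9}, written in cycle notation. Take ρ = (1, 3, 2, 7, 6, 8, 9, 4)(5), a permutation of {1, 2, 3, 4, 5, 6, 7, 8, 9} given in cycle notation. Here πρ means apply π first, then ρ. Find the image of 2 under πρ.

2

First apply π: π(2) = 3, then ρ(3) = 2. Thus (πρ)(2) = 2.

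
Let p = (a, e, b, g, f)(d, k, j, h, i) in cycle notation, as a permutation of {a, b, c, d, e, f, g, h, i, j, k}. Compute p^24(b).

b lies in the 5-cycle (a, e, b, g, f).
Since the cycle has length 5, p^24 acts on it the same as p^4 (24 mod 5 = 4).
Advancing 4 steps from b: b → g → f → a → e.

e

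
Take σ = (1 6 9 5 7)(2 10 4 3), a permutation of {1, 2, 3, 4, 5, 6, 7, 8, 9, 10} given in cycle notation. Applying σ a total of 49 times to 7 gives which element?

5

7 lies in the 5-cycle (1 6 9 5 7).
Since the cycle has length 5, σ^49 acts on it the same as σ^4 (49 mod 5 = 4).
Stepping 4 places around the cycle: 7 → 1 → 6 → 9 → 5.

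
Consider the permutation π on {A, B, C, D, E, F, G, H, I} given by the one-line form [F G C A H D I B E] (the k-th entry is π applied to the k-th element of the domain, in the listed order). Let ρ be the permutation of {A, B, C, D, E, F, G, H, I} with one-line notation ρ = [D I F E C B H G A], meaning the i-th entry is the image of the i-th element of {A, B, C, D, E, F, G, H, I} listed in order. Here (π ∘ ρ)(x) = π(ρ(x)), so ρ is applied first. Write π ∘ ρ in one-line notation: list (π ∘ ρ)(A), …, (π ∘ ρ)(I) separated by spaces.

A E D H C G B I F

For each element, apply ρ then π: A → D → A; B → I → E; C → F → D; D → E → H; E → C → C; F → B → G; G → H → B; H → G → I; I → A → F.
Collecting the images, π ∘ ρ = [A E D H C G B I F].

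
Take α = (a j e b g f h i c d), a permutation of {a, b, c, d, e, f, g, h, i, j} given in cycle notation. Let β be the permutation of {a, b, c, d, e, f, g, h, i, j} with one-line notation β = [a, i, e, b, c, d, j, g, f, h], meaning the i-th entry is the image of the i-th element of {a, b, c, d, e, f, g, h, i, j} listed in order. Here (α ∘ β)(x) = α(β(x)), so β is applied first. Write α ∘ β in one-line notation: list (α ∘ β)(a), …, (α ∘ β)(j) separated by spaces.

(α ∘ β)(x) = α(β(x)). Computing each image: α(β(a)) = α(a) = j, α(β(b)) = α(i) = c, α(β(c)) = α(e) = b, α(β(d)) = α(b) = g, α(β(e)) = α(c) = d, α(β(f)) = α(d) = a, α(β(g)) = α(j) = e, α(β(h)) = α(g) = f, α(β(i)) = α(f) = h, α(β(j)) = α(h) = i.
Hence α ∘ β = [j c b g d a e f h i].

j c b g d a e f h i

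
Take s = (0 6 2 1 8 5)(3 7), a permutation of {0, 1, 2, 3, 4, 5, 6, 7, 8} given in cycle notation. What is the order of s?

The cycle type of s is (6, 2, 1).
The order of s is the least common multiple of its cycle lengths: lcm(6, 2) = 6.

6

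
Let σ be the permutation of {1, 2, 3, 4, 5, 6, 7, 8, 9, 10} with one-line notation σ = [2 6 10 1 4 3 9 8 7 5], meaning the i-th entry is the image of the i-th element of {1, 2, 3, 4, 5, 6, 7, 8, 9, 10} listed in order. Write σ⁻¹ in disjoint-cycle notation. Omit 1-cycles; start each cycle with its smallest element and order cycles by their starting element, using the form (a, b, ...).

The cycle decomposition of σ is (1, 2, 6, 3, 10, 5, 4)(7, 9).
The inverse reverses every cycle; in canonical form, σ⁻¹ = (1, 4, 5, 10, 3, 6, 2)(7, 9).

(1, 4, 5, 10, 3, 6, 2)(7, 9)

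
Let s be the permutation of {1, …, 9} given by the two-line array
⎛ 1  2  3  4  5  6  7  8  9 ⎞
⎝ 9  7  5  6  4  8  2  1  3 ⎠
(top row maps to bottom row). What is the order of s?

14

The disjoint-cycle form of s has cycle lengths 7, 2.
Since disjoint cycles commute, ord(s) = lcm(7, 2) = 14.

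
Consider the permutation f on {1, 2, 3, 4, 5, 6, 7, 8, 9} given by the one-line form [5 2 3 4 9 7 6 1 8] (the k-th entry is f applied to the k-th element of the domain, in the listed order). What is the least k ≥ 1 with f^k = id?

4

Writing f as disjoint cycles, the cycle lengths are 4, 2, 1, 1, 1.
The order is lcm(4, 2) = 4.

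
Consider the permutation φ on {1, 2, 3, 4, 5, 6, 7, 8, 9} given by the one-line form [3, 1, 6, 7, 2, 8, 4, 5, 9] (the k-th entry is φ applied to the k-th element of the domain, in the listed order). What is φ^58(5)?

Tracing 5 → 2 → … returns to 5 after 6 steps, so 5 lies in a 6-cycle (1 3 6 8 5 2).
Powers repeat with period 6 on this cycle, and 58 mod 6 = 4, so φ^58(5) = φ^4(5).
Advancing 4 steps from 5: 5 → 2 → 1 → 3 → 6.

6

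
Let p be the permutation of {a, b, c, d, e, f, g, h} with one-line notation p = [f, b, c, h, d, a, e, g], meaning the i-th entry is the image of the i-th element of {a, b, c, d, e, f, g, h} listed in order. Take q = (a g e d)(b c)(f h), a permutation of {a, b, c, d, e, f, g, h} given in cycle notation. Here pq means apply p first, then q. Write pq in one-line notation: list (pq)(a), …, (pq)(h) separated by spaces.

h c b f a g d e

(pq)(x) = q(p(x)). Computing each image: q(p(a)) = q(f) = h, q(p(b)) = q(b) = c, q(p(c)) = q(c) = b, q(p(d)) = q(h) = f, q(p(e)) = q(d) = a, q(p(f)) = q(a) = g, q(p(g)) = q(e) = d, q(p(h)) = q(g) = e.
Hence pq = [h c b f a g d e].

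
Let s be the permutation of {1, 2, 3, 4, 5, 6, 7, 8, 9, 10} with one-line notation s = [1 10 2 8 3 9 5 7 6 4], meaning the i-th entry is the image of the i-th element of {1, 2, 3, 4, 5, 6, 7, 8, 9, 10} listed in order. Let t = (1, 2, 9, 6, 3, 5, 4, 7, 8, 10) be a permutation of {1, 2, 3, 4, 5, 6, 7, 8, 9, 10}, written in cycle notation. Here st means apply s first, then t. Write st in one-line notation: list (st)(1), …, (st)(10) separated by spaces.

2 1 9 10 5 6 4 8 3 7

(st)(x) = t(s(x)). Computing each image: t(s(1)) = t(1) = 2, t(s(2)) = t(10) = 1, t(s(3)) = t(2) = 9, t(s(4)) = t(8) = 10, t(s(5)) = t(3) = 5, t(s(6)) = t(9) = 6, t(s(7)) = t(5) = 4, t(s(8)) = t(7) = 8, t(s(9)) = t(6) = 3, t(s(10)) = t(4) = 7.
Hence st = [2 1 9 10 5 6 4 8 3 7].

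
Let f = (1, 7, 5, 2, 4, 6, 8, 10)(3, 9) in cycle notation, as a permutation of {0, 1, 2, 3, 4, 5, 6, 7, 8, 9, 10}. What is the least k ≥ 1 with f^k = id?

8

The disjoint cycles have lengths 8, 2, 1.
The order of f is the least common multiple of its cycle lengths: lcm(8, 2) = 8.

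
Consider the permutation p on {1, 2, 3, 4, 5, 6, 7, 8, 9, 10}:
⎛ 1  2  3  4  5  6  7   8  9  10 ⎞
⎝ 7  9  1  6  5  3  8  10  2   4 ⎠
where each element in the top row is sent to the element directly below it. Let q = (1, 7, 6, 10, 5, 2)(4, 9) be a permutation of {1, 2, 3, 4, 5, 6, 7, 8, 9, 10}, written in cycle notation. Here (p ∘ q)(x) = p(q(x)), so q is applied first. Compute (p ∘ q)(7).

First apply q: q(7) = 6, then p(6) = 3. Thus (p ∘ q)(7) = 3.

3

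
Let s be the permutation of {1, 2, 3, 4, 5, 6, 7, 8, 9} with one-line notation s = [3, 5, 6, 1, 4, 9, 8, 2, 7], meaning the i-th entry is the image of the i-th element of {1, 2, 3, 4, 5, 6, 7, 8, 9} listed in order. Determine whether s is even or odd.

even

In disjoint-cycle form the cycle lengths are 9.
A cycle of length ℓ contributes ℓ−1 transpositions, so s is a product of 8 transpositions — even.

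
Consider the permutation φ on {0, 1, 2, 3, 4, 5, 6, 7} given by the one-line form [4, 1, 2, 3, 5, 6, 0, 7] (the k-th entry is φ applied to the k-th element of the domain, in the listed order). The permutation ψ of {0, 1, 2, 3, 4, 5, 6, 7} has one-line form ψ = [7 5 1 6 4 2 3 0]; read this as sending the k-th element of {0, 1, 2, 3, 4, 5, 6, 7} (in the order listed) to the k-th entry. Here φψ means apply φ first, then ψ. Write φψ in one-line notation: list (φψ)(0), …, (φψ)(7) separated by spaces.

(φψ)(x) = ψ(φ(x)). Computing each image: ψ(φ(0)) = ψ(4) = 4, ψ(φ(1)) = ψ(1) = 5, ψ(φ(2)) = ψ(2) = 1, ψ(φ(3)) = ψ(3) = 6, ψ(φ(4)) = ψ(5) = 2, ψ(φ(5)) = ψ(6) = 3, ψ(φ(6)) = ψ(0) = 7, ψ(φ(7)) = ψ(7) = 0.
Hence φψ = [4 5 1 6 2 3 7 0].

4 5 1 6 2 3 7 0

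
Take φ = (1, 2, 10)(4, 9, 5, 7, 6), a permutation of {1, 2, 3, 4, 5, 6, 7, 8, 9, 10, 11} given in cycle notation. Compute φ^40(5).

5 lies in the 5-cycle (4, 9, 5, 7, 6).
Powers repeat with period 5 on this cycle, and 40 mod 5 = 0, so φ^40(5) = φ^0(5).
So φ^40(5) = 5.

5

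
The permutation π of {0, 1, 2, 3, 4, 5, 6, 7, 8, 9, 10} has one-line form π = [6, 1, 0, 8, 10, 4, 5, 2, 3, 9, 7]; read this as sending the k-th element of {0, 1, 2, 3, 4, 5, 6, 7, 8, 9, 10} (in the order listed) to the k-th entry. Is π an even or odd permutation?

In disjoint-cycle form the cycle lengths are 7, 2, 1, 1.
A cycle of length ℓ contributes ℓ−1 transpositions, so π is a product of 6 + 1 = 7 transpositions — odd.

odd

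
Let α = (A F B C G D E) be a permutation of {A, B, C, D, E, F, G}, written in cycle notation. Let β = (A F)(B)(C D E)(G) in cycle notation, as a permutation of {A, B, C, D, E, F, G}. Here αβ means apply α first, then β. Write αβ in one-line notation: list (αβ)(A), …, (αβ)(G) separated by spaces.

A D G C F B E

Chase each element through α then β: A → F → A; B → C → D; C → G → G; D → E → C; E → A → F; F → B → B; G → D → E.
So αβ in one-line form is A D G C F B E.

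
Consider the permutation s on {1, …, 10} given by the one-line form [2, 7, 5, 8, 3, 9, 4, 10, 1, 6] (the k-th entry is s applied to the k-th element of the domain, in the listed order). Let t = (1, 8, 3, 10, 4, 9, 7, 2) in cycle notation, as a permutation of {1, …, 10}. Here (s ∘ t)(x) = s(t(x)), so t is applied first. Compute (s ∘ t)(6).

First apply t: t(6) = 6, then s(6) = 9. Thus (s ∘ t)(6) = 9.

9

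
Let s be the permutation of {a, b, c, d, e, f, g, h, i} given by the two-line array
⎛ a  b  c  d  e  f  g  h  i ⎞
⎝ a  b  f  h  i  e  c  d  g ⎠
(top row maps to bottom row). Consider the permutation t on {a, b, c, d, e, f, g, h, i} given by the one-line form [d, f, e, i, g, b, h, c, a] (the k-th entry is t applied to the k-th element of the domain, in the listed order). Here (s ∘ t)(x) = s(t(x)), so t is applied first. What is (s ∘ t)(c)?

(s ∘ t)(c) = s(t(c)). t(c) = e, then s(e) = i. So (s ∘ t)(c) = i.

i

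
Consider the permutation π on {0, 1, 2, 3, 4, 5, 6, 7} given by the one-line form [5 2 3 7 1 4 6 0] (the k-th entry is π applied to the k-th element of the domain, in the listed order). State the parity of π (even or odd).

In disjoint-cycle form the cycle lengths are 7, 1.
A cycle of length ℓ contributes ℓ−1 transpositions, so π is a product of 6 transpositions — even.

even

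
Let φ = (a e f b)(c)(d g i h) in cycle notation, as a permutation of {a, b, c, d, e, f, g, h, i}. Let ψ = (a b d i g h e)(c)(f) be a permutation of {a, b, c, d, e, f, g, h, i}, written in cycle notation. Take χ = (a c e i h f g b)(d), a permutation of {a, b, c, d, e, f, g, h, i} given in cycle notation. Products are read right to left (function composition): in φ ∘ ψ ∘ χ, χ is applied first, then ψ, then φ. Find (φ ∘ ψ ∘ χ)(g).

g

(φ ∘ ψ ∘ χ)(g) = φ(ψ(χ(g))). χ(g) = b, then ψ(b) = d, then φ(d) = g, so the result is g.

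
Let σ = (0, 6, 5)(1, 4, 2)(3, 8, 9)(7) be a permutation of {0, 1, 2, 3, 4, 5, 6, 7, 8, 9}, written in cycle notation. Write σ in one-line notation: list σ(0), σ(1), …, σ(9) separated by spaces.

Reading each image from the cycles: 0→6, 1→4, 2→1, 3→8, 4→2, 5→0, 6→5, 7→7, 8→9, 9→3.
So the one-line form is 6 4 1 8 2 0 5 7 9 3.

6 4 1 8 2 0 5 7 9 3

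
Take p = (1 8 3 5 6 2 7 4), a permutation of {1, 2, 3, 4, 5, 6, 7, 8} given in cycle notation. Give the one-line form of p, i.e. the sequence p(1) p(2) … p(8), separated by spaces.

Reading each image from the cycles: 1→8, 2→7, 3→5, 4→1, 5→6, 6→2, 7→4, 8→3.
Listing these in domain order gives 8 7 5 1 6 2 4 3.

8 7 5 1 6 2 4 3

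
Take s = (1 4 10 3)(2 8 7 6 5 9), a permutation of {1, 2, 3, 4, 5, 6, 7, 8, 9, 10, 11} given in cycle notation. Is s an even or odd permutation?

even

The cycle lengths are 6, 4, 1.
A cycle of length ℓ contributes ℓ−1 transpositions, so s is a product of 5 + 3 = 8 transpositions — even.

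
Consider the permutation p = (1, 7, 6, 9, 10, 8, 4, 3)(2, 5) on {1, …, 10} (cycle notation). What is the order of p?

8

The disjoint cycles have lengths 8, 2.
Since disjoint cycles commute, ord(p) = lcm(8, 2) = 8.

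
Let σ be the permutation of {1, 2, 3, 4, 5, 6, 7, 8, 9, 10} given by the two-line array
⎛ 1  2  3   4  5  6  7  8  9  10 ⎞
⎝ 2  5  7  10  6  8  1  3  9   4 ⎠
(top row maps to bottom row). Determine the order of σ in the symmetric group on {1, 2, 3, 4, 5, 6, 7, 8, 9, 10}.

Writing σ as disjoint cycles, the cycle lengths are 7, 2, 1.
The order is lcm(7, 2) = 14.

14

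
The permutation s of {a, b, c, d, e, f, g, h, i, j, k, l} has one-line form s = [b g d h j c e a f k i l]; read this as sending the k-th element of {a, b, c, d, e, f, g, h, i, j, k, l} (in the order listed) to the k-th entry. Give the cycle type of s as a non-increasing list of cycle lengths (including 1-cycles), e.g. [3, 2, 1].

The disjoint cycles are (a, b, g, e, j, k, i, f, c, d, h)(l), with lengths 11, 1 in non-increasing order.

[11, 1]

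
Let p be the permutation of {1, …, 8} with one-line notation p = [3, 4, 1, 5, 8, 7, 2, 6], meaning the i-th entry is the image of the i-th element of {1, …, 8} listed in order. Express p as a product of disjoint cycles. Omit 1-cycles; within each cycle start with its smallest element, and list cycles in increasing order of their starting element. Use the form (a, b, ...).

Iterating p from 1 gives 1 → 3 → 1; that is the 2-cycle (1, 3).
Repeating from the next unused element and collecting all non-trivial cycles gives (1, 3)(2, 4, 5, 8, 6, 7).

(1, 3)(2, 4, 5, 8, 6, 7)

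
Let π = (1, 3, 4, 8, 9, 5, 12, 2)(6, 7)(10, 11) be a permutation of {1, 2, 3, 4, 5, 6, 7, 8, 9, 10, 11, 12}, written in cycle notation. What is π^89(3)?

3 lies in the 8-cycle (1, 3, 4, 8, 9, 5, 12, 2).
On an 8-cycle, π^8 is the identity, so π^89 = π^1 there (89 ≡ 1 mod 8).
Stepping 1 place around the cycle: 3 → 4.

4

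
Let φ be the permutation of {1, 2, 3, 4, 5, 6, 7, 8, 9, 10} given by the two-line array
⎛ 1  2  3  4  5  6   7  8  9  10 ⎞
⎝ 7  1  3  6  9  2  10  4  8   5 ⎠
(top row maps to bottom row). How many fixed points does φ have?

1

The fixed points (elements with φ(x) = x) are {3}, so there is 1.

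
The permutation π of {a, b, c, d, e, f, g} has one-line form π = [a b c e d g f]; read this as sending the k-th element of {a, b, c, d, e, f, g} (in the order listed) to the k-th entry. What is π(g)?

g is element number 7 of the domain, and entry number 7 of the one-line form is f, so π(g) = f.

f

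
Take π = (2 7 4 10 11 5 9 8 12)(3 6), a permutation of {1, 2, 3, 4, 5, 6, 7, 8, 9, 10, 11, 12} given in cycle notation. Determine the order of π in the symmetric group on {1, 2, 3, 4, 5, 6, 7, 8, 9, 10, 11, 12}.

The disjoint cycles have lengths 9, 2, 1.
The order of π is the least common multiple of its cycle lengths: lcm(9, 2) = 18.

18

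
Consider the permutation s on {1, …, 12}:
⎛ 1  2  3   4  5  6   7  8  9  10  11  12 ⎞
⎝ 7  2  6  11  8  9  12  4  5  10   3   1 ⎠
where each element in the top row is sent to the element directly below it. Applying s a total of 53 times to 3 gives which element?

8

Tracing 3 → 6 → … returns to 3 after 7 steps, so 3 lies in a 7-cycle (3 6 9 5 8 4 11).
On a 7-cycle, s^7 is the identity, so s^53 = s^4 there (53 ≡ 4 mod 7).
Advancing 4 steps from 3: 3 → 6 → 9 → 5 → 8.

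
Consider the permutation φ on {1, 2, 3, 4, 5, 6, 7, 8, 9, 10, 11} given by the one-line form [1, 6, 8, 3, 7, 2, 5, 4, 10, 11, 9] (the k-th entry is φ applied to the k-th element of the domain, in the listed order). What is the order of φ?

Writing φ as disjoint cycles, the cycle lengths are 3, 3, 2, 2, 1.
The order of φ is the least common multiple of its cycle lengths: lcm(3, 3, 2, 2) = 6.

6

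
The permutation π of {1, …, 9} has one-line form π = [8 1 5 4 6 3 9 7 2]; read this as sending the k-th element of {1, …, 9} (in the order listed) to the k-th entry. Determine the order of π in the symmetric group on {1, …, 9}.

15

The disjoint-cycle form of π has cycle lengths 5, 3, 1.
Since disjoint cycles commute, ord(π) = lcm(5, 3) = 15.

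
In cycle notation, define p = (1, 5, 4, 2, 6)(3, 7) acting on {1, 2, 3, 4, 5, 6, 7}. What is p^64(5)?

1

5 lies in the 5-cycle (1, 5, 4, 2, 6).
Powers repeat with period 5 on this cycle, and 64 mod 5 = 4, so p^64(5) = p^4(5).
Stepping 4 places around the cycle: 5 → 4 → 2 → 6 → 1.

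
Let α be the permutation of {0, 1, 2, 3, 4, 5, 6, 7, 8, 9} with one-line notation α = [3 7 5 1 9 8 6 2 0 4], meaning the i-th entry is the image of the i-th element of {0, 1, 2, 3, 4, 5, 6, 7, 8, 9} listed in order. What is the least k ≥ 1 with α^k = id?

The disjoint-cycle form of α has cycle lengths 7, 2, 1.
The order of α is the least common multiple of its cycle lengths: lcm(7, 2) = 14.

14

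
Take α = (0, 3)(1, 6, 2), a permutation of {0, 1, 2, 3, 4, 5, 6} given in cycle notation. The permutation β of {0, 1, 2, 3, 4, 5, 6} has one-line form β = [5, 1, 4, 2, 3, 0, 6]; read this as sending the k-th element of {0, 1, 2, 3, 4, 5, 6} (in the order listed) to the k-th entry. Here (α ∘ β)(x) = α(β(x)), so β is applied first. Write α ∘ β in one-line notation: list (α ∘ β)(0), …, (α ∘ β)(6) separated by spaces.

5 6 4 1 0 3 2

(α ∘ β)(x) = α(β(x)). Computing each image: α(β(0)) = α(5) = 5, α(β(1)) = α(1) = 6, α(β(2)) = α(4) = 4, α(β(3)) = α(2) = 1, α(β(4)) = α(3) = 0, α(β(5)) = α(0) = 3, α(β(6)) = α(6) = 2.
Hence α ∘ β = [5 6 4 1 0 3 2].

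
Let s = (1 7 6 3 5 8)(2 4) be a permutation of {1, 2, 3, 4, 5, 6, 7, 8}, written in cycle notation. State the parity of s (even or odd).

even

The cycle lengths are 6, 2.
A cycle is odd iff its length is even; s has 2 even-length cycles, so sgn(s) = (−1)^2 and s is even.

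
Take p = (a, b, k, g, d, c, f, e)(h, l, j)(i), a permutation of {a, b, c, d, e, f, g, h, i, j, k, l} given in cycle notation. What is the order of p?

The disjoint cycles have lengths 8, 3, 1.
The order is lcm(8, 3) = 24.

24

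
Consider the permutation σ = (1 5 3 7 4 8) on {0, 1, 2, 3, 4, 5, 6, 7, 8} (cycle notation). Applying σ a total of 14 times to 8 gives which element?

8 lies in the 6-cycle (1 5 3 7 4 8).
Since the cycle has length 6, σ^14 acts on it the same as σ^2 (14 mod 6 = 2).
Advancing 2 steps from 8: 8 → 1 → 5.

5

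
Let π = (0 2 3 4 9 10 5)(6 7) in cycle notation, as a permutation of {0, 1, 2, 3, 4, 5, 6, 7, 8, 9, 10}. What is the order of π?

The cycle type of π is (7, 2, 1, 1).
The order is lcm(7, 2) = 14.

14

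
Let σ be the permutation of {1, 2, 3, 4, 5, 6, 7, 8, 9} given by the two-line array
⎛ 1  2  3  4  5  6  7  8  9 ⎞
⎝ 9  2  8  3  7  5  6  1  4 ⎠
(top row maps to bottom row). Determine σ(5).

7

The entry below 5 in the array is 7, so σ(5) = 7.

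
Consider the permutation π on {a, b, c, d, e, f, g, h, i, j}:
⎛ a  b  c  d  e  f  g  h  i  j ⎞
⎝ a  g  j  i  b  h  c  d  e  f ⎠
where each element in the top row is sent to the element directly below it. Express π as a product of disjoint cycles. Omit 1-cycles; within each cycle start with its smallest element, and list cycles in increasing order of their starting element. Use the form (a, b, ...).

Iterating π from b gives b → g → c → j → f → h → d → i → e → b; that is the 9-cycle (b, g, c, j, f, h, d, i, e).
Continuing from each remaining unvisited element yields (b, g, c, j, f, h, d, i, e).

(b, g, c, j, f, h, d, i, e)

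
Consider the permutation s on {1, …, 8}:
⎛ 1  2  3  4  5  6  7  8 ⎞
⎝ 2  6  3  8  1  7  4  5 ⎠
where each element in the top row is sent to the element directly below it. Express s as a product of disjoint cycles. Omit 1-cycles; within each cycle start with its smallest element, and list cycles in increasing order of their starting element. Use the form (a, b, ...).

From 1: 1 → 2 → 6 → 7 → 4 → 8 → 5 → 1, closing the cycle (1, 2, 6, 7, 4, 8, 5).
Continuing from each remaining unvisited element yields (1, 2, 6, 7, 4, 8, 5).

(1, 2, 6, 7, 4, 8, 5)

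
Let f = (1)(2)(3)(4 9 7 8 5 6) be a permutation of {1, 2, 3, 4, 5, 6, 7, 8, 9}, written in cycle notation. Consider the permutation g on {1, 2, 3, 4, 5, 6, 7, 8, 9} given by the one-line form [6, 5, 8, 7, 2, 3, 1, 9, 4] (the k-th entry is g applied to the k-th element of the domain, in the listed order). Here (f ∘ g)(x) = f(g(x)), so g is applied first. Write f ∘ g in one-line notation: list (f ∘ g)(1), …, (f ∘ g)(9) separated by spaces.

4 6 5 8 2 3 1 7 9

Chase each element through g then f: 1 → 6 → 4; 2 → 5 → 6; 3 → 8 → 5; 4 → 7 → 8; 5 → 2 → 2; 6 → 3 → 3; 7 → 1 → 1; 8 → 9 → 7; 9 → 4 → 9.
Collecting the images, f ∘ g = [4 6 5 8 2 3 1 7 9].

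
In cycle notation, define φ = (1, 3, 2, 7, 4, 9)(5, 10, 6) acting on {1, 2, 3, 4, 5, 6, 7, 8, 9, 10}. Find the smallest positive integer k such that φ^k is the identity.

The disjoint cycles have lengths 6, 3, 1.
Since disjoint cycles commute, ord(φ) = lcm(6, 3) = 6.

6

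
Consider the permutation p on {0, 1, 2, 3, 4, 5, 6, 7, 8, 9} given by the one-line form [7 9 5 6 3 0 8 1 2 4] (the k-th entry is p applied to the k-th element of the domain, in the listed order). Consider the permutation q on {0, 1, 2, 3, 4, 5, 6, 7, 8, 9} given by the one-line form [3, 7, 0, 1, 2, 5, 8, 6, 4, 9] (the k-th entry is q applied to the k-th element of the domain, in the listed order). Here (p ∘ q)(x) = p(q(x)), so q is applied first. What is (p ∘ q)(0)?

6

First apply q: q(0) = 3, then p(3) = 6. Thus (p ∘ q)(0) = 6.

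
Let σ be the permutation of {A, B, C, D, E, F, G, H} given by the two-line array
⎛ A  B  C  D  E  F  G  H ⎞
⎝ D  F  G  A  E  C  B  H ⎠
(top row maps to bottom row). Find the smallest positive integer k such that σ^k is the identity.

Decomposing into disjoint cycles gives cycle lengths 4, 2, 1, 1.
Since disjoint cycles commute, ord(σ) = lcm(4, 2) = 4.

4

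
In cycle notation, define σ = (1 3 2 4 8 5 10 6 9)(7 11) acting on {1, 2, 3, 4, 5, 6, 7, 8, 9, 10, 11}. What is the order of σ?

The disjoint cycles have lengths 9, 2.
Since disjoint cycles commute, ord(σ) = lcm(9, 2) = 18.

18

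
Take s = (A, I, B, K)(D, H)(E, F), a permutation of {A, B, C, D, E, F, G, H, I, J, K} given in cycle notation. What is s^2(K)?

K lies in the 4-cycle (A, I, B, K).
Stepping 2 places around the cycle: K → A → I.

I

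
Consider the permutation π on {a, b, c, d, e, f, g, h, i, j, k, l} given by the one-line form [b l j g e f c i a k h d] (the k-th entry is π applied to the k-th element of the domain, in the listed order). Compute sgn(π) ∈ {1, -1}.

-1

In disjoint-cycle form the cycle lengths are 10, 1, 1.
A cycle is odd iff its length is even; π has 1 even-length cycle, so sgn(π) = (−1)^1 and π is odd.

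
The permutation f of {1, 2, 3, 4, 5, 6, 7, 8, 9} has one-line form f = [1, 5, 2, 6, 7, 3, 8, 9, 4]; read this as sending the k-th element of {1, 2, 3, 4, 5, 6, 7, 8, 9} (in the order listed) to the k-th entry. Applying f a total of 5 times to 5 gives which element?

6

Tracing 5 → 7 → … returns to 5 after 8 steps, so 5 lies in an 8-cycle (2, 5, 7, 8, 9, 4, 6, 3).
Stepping 5 places around the cycle: 5 → 7 → 8 → 9 → 4 → 6.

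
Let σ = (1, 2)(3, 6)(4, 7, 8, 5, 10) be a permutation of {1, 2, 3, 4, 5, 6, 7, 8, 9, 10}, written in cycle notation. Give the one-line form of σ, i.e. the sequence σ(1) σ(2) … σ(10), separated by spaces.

Each element maps to the next entry in its cycle (wrapping to the front): 1→2, 2→1, 3→6, 4→7, 5→10, 6→3, 7→8, 8→5, 9→9, 10→4.
So the one-line form is 2 1 6 7 10 3 8 5 9 4.

2 1 6 7 10 3 8 5 9 4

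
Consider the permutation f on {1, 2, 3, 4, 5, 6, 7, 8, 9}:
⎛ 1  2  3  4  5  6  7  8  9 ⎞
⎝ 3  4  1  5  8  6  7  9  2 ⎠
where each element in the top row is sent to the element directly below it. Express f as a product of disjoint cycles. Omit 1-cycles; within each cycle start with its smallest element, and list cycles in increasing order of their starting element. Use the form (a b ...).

Start at 1 and follow images: 1 → 3 → 1, giving the cycle (1 3).
Continuing from each remaining unvisited element yields (1 3)(2 4 5 8 9).

(1 3)(2 4 5 8 9)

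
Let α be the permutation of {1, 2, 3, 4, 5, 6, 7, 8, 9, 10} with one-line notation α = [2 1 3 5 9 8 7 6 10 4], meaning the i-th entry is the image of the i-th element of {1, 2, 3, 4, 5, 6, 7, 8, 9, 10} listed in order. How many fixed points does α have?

2

The fixed points (elements with α(x) = x) are {3, 7}, so there are 2.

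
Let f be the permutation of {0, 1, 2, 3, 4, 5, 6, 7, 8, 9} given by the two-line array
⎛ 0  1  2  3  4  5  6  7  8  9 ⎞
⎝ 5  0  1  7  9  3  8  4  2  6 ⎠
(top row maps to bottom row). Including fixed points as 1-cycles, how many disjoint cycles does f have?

The cycle decomposition is (0 5 3 7 4 9 6 8 2 1), which has 1 cycle (counting 1-cycles).

1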